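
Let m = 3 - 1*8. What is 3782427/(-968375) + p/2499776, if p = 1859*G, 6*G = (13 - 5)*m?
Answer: -116400265949/29762958000 ≈ -3.9109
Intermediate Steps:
m = -5 (m = 3 - 8 = -5)
G = -20/3 (G = ((13 - 5)*(-5))/6 = (8*(-5))/6 = (⅙)*(-40) = -20/3 ≈ -6.6667)
p = -37180/3 (p = 1859*(-20/3) = -37180/3 ≈ -12393.)
3782427/(-968375) + p/2499776 = 3782427/(-968375) - 37180/3/2499776 = 3782427*(-1/968375) - 37180/3*1/2499776 = -62007/15875 - 9295/1874832 = -116400265949/29762958000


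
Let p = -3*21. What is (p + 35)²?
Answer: 784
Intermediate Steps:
p = -63
(p + 35)² = (-63 + 35)² = (-28)² = 784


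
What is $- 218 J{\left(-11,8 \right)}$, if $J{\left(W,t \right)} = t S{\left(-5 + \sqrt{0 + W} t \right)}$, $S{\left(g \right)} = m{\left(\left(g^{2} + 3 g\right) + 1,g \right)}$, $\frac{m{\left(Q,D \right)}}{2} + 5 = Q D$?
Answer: $-29257344 + 18360832 i \sqrt{11} \approx -2.9257 \cdot 10^{7} + 6.0896 \cdot 10^{7} i$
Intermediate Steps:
$m{\left(Q,D \right)} = -10 + 2 D Q$ ($m{\left(Q,D \right)} = -10 + 2 Q D = -10 + 2 D Q$)
$S{\left(g \right)} = -10 + 2 g \left(1 + g^{2} + 3 g\right)$ ($S{\left(g \right)} = -10 + 2 g \left(\left(g^{2} + 3 g\right) + 1\right) = -10 + 2 g \left(1 + g^{2} + 3 g\right)$)
$J{\left(W,t \right)} = t \left(-10 + 2 \left(-5 + t \sqrt{W}\right) \left(-14 + \left(-5 + t \sqrt{W}\right)^{2} + 3 t \sqrt{W}\right)\right)$ ($J{\left(W,t \right)} = t \left(-10 + 2 \left(-5 + \sqrt{0 + W} t\right) \left(1 + \left(-5 + \sqrt{0 + W} t\right)^{2} + 3 \left(-5 + \sqrt{0 + W} t\right)\right)\right) = t \left(-10 + 2 \left(-5 + \sqrt{W} t\right) \left(1 + \left(-5 + \sqrt{W} t\right)^{2} + 3 \left(-5 + \sqrt{W} t\right)\right)\right) = t \left(-10 + 2 \left(-5 + t \sqrt{W}\right) \left(1 + \left(-5 + t \sqrt{W}\right)^{2} + 3 \left(-5 + t \sqrt{W}\right)\right)\right) = t \left(-10 + 2 \left(-5 + t \sqrt{W}\right) \left(1 + \left(-5 + t \sqrt{W}\right)^{2} + \left(-15 + 3 t \sqrt{W}\right)\right)\right) = t \left(-10 + 2 \left(-5 + t \sqrt{W}\right) \left(-14 + \left(-5 + t \sqrt{W}\right)^{2} + 3 t \sqrt{W}\right)\right)$)
$- 218 J{\left(-11,8 \right)} = - 218 \cdot 2 \cdot 8 \left(-60 + \left(-11\right)^{\frac{3}{2}} \cdot 8^{3} - - 132 \cdot 8^{2} + 46 \cdot 8 \sqrt{-11}\right) = - 218 \cdot 2 \cdot 8 \left(-60 + - 11 i \sqrt{11} \cdot 512 - \left(-132\right) 64 + 46 \cdot 8 i \sqrt{11}\right) = - 218 \cdot 2 \cdot 8 \left(-60 - 5632 i \sqrt{11} + 8448 + 368 i \sqrt{11}\right) = - 218 \cdot 2 \cdot 8 \left(8388 - 5264 i \sqrt{11}\right) = - 218 \left(134208 - 84224 i \sqrt{11}\right) = -29257344 + 18360832 i \sqrt{11}$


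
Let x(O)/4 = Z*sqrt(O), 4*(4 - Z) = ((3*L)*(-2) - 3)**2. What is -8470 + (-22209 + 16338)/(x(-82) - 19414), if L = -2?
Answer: (-550550*sqrt(82) + 164430709*I)/(-19414*I + 65*sqrt(82)) ≈ -8469.7 - 0.0091603*I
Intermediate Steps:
Z = -65/4 (Z = 4 - ((3*(-2))*(-2) - 3)**2/4 = 4 - (-6*(-2) - 3)**2/4 = 4 - (12 - 3)**2/4 = 4 - 1/4*9**2 = 4 - 1/4*81 = 4 - 81/4 = -65/4 ≈ -16.250)
x(O) = -65*sqrt(O) (x(O) = 4*(-65*sqrt(O)/4) = -65*sqrt(O))
-8470 + (-22209 + 16338)/(x(-82) - 19414) = -8470 + (-22209 + 16338)/(-65*I*sqrt(82) - 19414) = -8470 - 5871/(-65*I*sqrt(82) - 19414) = -8470 - 5871/(-19414 - 65*I*sqrt(82))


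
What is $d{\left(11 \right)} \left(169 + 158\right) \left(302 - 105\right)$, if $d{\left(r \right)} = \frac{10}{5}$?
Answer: $128838$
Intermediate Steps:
$d{\left(r \right)} = 2$ ($d{\left(r \right)} = 10 \cdot \frac{1}{5} = 2$)
$d{\left(11 \right)} \left(169 + 158\right) \left(302 - 105\right) = 2 \left(169 + 158\right) \left(302 - 105\right) = 2 \cdot 327 \cdot 197 = 2 \cdot 64419 = 128838$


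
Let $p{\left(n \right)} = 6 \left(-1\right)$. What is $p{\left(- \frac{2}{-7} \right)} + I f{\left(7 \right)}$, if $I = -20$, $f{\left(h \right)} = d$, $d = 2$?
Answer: $-46$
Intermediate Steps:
$f{\left(h \right)} = 2$
$p{\left(n \right)} = -6$
$p{\left(- \frac{2}{-7} \right)} + I f{\left(7 \right)} = -6 - 40 = -46$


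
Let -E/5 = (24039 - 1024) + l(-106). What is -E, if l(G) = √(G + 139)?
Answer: 115075 + 5*√33 ≈ 1.1510e+5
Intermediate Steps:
l(G) = √(139 + G)
E = -115075 - 5*√33 (E = -5*((24039 - 1024) + √(139 - 106)) = -5*(23015 + √33) = -115075 - 5*√33 ≈ -1.1510e+5)
-E = -(-115075 - 5*√33) = 115075 + 5*√33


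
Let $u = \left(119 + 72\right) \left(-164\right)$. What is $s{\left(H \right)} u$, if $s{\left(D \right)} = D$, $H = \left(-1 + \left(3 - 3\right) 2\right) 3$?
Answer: $93972$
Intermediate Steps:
$H = -3$ ($H = \left(-1 + 0 \cdot 2\right) 3 = \left(-1 + 0\right) 3 = \left(-1\right) 3 = -3$)
$u = -31324$ ($u = 191 \left(-164\right) = -31324$)
$s{\left(H \right)} u = \left(-3\right) \left(-31324\right) = 93972$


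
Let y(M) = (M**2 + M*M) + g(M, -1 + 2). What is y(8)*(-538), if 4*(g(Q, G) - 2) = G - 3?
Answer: -69671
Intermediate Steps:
g(Q, G) = 5/4 + G/4 (g(Q, G) = 2 + (G - 3)/4 = 2 + (-3 + G)/4 = 2 + (-3/4 + G/4) = 5/4 + G/4)
y(M) = 3/2 + 2*M**2 (y(M) = (M**2 + M*M) + (5/4 + (-1 + 2)/4) = (M**2 + M**2) + (5/4 + (1/4)*1) = 2*M**2 + (5/4 + 1/4) = 2*M**2 + 3/2 = 3/2 + 2*M**2)
y(8)*(-538) = (3/2 + 2*8**2)*(-538) = (3/2 + 2*64)*(-538) = (3/2 + 128)*(-538) = (259/2)*(-538) = -69671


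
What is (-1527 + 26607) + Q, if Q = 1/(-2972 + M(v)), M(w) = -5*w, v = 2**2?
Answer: 75039359/2992 ≈ 25080.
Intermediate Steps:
v = 4
Q = -1/2992 (Q = 1/(-2972 - 5*4) = 1/(-2972 - 20) = 1/(-2992) = -1/2992 ≈ -0.00033422)
(-1527 + 26607) + Q = (-1527 + 26607) - 1/2992 = 25080 - 1/2992 = 75039359/2992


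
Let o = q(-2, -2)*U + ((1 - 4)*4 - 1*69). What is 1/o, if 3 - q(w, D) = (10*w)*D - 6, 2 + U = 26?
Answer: -1/825 ≈ -0.0012121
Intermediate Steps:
U = 24 (U = -2 + 26 = 24)
q(w, D) = 9 - 10*D*w (q(w, D) = 3 - ((10*w)*D - 6) = 3 - (10*D*w - 6) = 3 - (-6 + 10*D*w) = 3 + (6 - 10*D*w) = 9 - 10*D*w)
o = -825 (o = (9 - 10*(-2)*(-2))*24 + ((1 - 4)*4 - 1*69) = (9 - 40)*24 + (-3*4 - 69) = -31*24 + (-12 - 69) = -744 - 81 = -825)
1/o = 1/(-825) = -1/825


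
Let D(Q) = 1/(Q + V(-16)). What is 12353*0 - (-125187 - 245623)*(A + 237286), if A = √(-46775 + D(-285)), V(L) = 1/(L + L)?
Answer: 87988021660 + 370810*I*√3891336074647/9121 ≈ 8.7988e+10 + 8.0197e+7*I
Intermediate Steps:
V(L) = 1/(2*L)
D(Q) = 1/(-1/32 + Q) (D(Q) = 1/(Q + (½)/(-16)) = 1/(Q + (½)*(-1/16)) = 1/(Q - 1/32) = 1/(-1/32 + Q))
A = I*√3891336074647/9121 (A = √(-46775 + 32/(-1 + 32*(-285))) = √(-46775 + 32/(-1 - 9120)) = √(-46775 + 32/(-9121)) = √(-46775 + 32*(-1/9121)) = √(-46775 - 32/9121) = √(-426634807/9121) = I*√3891336074647/9121 ≈ 216.28*I)
12353*0 - (-125187 - 245623)*(A + 237286) = 12353*0 - (-125187 - 245623)*(I*√3891336074647/9121 + 237286) = 0 - (-370810)*(237286 + I*√3891336074647/9121) = 0 - (-87988021660 - 370810*I*√3891336074647/9121) = 0 + (87988021660 + 370810*I*√3891336074647/9121) = 87988021660 + 370810*I*√3891336074647/9121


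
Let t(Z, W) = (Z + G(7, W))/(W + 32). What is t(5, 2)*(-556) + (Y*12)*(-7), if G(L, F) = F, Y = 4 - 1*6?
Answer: 910/17 ≈ 53.529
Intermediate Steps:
Y = -2 (Y = 4 - 6 = -2)
t(Z, W) = (W + Z)/(32 + W) (t(Z, W) = (Z + W)/(W + 32) = (W + Z)/(32 + W))
t(5, 2)*(-556) + (Y*12)*(-7) = ((2 + 5)/(32 + 2))*(-556) - 2*12*(-7) = (7/34)*(-556) - 24*(-7) = ((1/34)*7)*(-556) + 168 = (7/34)*(-556) + 168 = -1946/17 + 168 = 910/17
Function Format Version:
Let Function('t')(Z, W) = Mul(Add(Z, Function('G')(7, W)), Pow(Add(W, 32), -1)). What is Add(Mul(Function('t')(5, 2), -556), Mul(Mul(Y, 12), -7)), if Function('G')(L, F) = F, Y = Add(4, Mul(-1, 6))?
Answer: Rational(910, 17) ≈ 53.529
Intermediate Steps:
Y = -2 (Y = Add(4, -6) = -2)
Function('t')(Z, W) = Mul(Pow(Add(32, W), -1), Add(W, Z)) (Function('t')(Z, W) = Mul(Add(Z, W), Pow(Add(W, 32), -1)) = Mul(Add(W, Z), Pow(Add(32, W), -1)) = Mul(Pow(Add(32, W), -1), Add(W, Z)))
Add(Mul(Function('t')(5, 2), -556), Mul(Mul(Y, 12), -7)) = Add(Mul(Mul(Pow(Add(32, 2), -1), Add(2, 5)), -556), Mul(Mul(-2, 12), -7)) = Add(Mul(Mul(Pow(34, -1), 7), -556), Mul(-24, -7)) = Add(Mul(Mul(Rational(1, 34), 7), -556), 168) = Add(Mul(Rational(7, 34), -556), 168) = Add(Rational(-1946, 17), 168) = Rational(910, 17)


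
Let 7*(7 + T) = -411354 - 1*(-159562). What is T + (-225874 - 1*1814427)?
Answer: -14533948/7 ≈ -2.0763e+6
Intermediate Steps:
T = -251841/7 (T = -7 + (-411354 - 1*(-159562))/7 = -7 + (-411354 + 159562)/7 = -7 + (1/7)*(-251792) = -7 - 251792/7 = -251841/7 ≈ -35977.)
T + (-225874 - 1*1814427) = -251841/7 + (-225874 - 1*1814427) = -251841/7 + (-225874 - 1814427) = -251841/7 - 2040301 = -14533948/7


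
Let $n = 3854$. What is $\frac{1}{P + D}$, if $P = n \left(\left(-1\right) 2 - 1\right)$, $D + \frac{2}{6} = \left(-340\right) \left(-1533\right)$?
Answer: $\frac{3}{1528973} \approx 1.9621 \cdot 10^{-6}$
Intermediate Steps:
$D = \frac{1563659}{3}$ ($D = - \frac{1}{3} - -521220 = - \frac{1}{3} + 521220 = \frac{1563659}{3} \approx 5.2122 \cdot 10^{5}$)
$P = -11562$ ($P = 3854 \left(\left(-1\right) 2 - 1\right) = 3854 \left(-2 - 1\right) = 3854 \left(-3\right) = -11562$)
$\frac{1}{P + D} = \frac{1}{-11562 + \frac{1563659}{3}} = \frac{1}{\frac{1528973}{3}} = \frac{3}{1528973}$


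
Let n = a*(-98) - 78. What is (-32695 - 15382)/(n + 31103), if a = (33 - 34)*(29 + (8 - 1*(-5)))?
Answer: -48077/35141 ≈ -1.3681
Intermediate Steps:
a = -42 (a = -(29 + (8 + 5)) = -(29 + 13) = -1*42 = -42)
n = 4038 (n = -42*(-98) - 78 = 4116 - 78 = 4038)
(-32695 - 15382)/(n + 31103) = (-32695 - 15382)/(4038 + 31103) = -48077/35141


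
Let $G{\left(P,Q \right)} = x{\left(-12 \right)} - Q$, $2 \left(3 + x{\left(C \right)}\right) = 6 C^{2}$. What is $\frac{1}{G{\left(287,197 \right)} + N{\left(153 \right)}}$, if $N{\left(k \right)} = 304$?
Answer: $\frac{1}{536} \approx 0.0018657$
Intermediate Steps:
$x{\left(C \right)} = -3 + 3 C^{2}$ ($x{\left(C \right)} = -3 + \frac{6 C^{2}}{2} = -3 + 3 C^{2}$)
$G{\left(P,Q \right)} = 429 - Q$ ($G{\left(P,Q \right)} = \left(-3 + 3 \left(-12\right)^{2}\right) - Q = \left(-3 + 3 \cdot 144\right) - Q = \left(-3 + 432\right) - Q = 429 - Q$)
$\frac{1}{G{\left(287,197 \right)} + N{\left(153 \right)}} = \frac{1}{\left(429 - 197\right) + 304} = \frac{1}{232 + 304} = \frac{1}{536}$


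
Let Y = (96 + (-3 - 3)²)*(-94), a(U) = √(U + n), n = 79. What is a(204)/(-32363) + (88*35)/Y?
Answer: -35/141 - √283/32363 ≈ -0.24875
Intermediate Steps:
a(U) = √(79 + U) (a(U) = √(U + 79) = √(79 + U))
Y = -12408 (Y = (96 + (-6)²)*(-94) = (96 + 36)*(-94) = 132*(-94) = -12408)
a(204)/(-32363) + (88*35)/Y = √(79 + 204)/(-32363) + (88*35)/(-12408) = √283*(-1/32363) + 3080*(-1/12408) = -√283/32363 - 35/141 = -35/141 - √283/32363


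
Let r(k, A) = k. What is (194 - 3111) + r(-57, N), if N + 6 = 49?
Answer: -2974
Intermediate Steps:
N = 43 (N = -6 + 49 = 43)
(194 - 3111) + r(-57, N) = (194 - 3111) - 57 = -2917 - 57 = -2974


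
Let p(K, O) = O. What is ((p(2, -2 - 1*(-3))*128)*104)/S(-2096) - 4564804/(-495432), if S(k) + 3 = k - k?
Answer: -548458031/123858 ≈ -4428.1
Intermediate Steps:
S(k) = -3 (S(k) = -3 + (k - k) = -3 + 0 = -3)
((p(2, -2 - 1*(-3))*128)*104)/S(-2096) - 4564804/(-495432) = (((-2 - 1*(-3))*128)*104)/(-3) - 4564804/(-495432) = (((-2 + 3)*128)*104)*(-⅓) - 4564804*(-1/495432) = ((1*128)*104)*(-⅓) + 1141201/123858 = (128*104)*(-⅓) + 1141201/123858 = 13312*(-⅓) + 1141201/123858 = -13312/3 + 1141201/123858 = -548458031/123858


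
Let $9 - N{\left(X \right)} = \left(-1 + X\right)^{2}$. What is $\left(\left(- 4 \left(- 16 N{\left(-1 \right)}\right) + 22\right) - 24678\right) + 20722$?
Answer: $-3614$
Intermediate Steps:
$N{\left(X \right)} = 9 - \left(-1 + X\right)^{2}$
$\left(\left(- 4 \left(- 16 N{\left(-1 \right)}\right) + 22\right) - 24678\right) + 20722 = \left(\left(- 4 \left(- 16 \left(9 - \left(-1 - 1\right)^{2}\right)\right) + 22\right) - 24678\right) + 20722 = \left(\left(- 4 \left(- 16 \left(9 - \left(-2\right)^{2}\right)\right) + 22\right) - 24678\right) + 20722 = \left(\left(- 4 \left(- 16 \left(9 - 4\right)\right) + 22\right) - 24678\right) + 20722 = \left(\left(- 4 \left(\left(-16\right) 5\right) + 22\right) - 24678\right) + 20722 = \left(\left(\left(-4\right) \left(-80\right) + 22\right) - 24678\right) + 20722 = \left(\left(320 + 22\right) - 24678\right) + 20722 = \left(342 - 24678\right) + 20722 = -24336 + 20722 = -3614$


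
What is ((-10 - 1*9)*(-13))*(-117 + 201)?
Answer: 20748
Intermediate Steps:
((-10 - 1*9)*(-13))*(-117 + 201) = ((-10 - 9)*(-13))*84 = -19*(-13)*84 = 247*84 = 20748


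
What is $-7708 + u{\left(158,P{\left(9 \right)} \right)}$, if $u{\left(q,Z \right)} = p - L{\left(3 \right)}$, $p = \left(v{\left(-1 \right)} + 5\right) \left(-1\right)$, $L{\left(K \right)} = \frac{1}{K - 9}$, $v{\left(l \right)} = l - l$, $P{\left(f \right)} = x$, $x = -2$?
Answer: $- \frac{46277}{6} \approx -7712.8$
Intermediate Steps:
$P{\left(f \right)} = -2$
$v{\left(l \right)} = 0$
$L{\left(K \right)} = \frac{1}{-9 + K}$
$p = -5$ ($p = \left(0 + 5\right) \left(-1\right) = 5 \left(-1\right) = -5$)
$u{\left(q,Z \right)} = - \frac{29}{6}$ ($u{\left(q,Z \right)} = -5 - \frac{1}{-9 + 3} = -5 - \frac{1}{-6} = -5 - - \frac{1}{6} = -5 + \frac{1}{6} = - \frac{29}{6}$)
$-7708 + u{\left(158,P{\left(9 \right)} \right)} = -7708 - \frac{29}{6} = - \frac{46277}{6}$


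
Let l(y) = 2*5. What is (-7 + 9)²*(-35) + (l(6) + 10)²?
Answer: 260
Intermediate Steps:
l(y) = 10
(-7 + 9)²*(-35) + (l(6) + 10)² = (-7 + 9)²*(-35) + (10 + 10)² = 2²*(-35) + 20² = 4*(-35) + 400 = -140 + 400 = 260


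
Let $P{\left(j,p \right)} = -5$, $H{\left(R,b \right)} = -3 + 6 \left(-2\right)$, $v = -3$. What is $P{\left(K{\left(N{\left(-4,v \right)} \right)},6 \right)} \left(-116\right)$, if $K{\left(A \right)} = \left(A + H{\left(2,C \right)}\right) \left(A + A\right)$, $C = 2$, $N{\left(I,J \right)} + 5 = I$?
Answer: $580$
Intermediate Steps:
$N{\left(I,J \right)} = -5 + I$
$H{\left(R,b \right)} = -15$ ($H{\left(R,b \right)} = -3 - 12 = -15$)
$K{\left(A \right)} = 2 A \left(-15 + A\right)$ ($K{\left(A \right)} = \left(A - 15\right) \left(A + A\right) = \left(-15 + A\right) 2 A = 2 A \left(-15 + A\right)$)
$P{\left(K{\left(N{\left(-4,v \right)} \right)},6 \right)} \left(-116\right) = \left(-5\right) \left(-116\right) = 580$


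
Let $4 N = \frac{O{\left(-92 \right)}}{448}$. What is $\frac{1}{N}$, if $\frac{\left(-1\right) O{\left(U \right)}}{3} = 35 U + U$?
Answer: $\frac{112}{621} \approx 0.18035$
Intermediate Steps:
$O{\left(U \right)} = - 108 U$ ($O{\left(U \right)} = - 3 \left(35 U + U\right) = - 3 \cdot 36 U = - 108 U$)
$N = \frac{621}{112}$ ($N = \frac{\left(-108\right) \left(-92\right) \frac{1}{448}}{4} = \frac{9936 \cdot \frac{1}{448}}{4} = \frac{1}{4} \cdot \frac{621}{28} = \frac{621}{112} \approx 5.5446$)
$\frac{1}{N} = \frac{1}{\frac{621}{112}} = \frac{112}{621}$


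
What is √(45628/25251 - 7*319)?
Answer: I*√1422637678605/25251 ≈ 47.235*I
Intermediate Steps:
√(45628/25251 - 7*319) = √(45628*(1/25251) - 2233) = √(45628/25251 - 2233) = √(-56339855/25251) = I*√1422637678605/25251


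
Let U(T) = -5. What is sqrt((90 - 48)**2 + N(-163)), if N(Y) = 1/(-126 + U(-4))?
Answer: sqrt(30271873)/131 ≈ 42.000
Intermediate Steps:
N(Y) = -1/131 (N(Y) = 1/(-126 - 5) = 1/(-131) = -1/131)
sqrt((90 - 48)**2 + N(-163)) = sqrt((90 - 48)**2 - 1/131) = sqrt(42**2 - 1/131) = sqrt(1764 - 1/131) = sqrt(231083/131) = sqrt(30271873)/131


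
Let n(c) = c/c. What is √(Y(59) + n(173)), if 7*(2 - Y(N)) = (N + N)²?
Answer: I*√97321/7 ≈ 44.566*I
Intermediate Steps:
Y(N) = 2 - 4*N²/7 (Y(N) = 2 - (N + N)²/7 = 2 - 4*N²/7)
n(c) = 1
√(Y(59) + n(173)) = √((2 - 4/7*59²) + 1) = √((2 - 4/7*3481) + 1) = √((2 - 13924/7) + 1) = √(-13910/7 + 1) = √(-13903/7) = I*√97321/7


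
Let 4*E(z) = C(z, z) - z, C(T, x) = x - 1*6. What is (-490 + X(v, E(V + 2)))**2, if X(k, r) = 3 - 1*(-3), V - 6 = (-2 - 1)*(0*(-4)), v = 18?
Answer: 234256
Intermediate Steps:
V = 6 (V = 6 + (-2 - 1)*(0*(-4)) = 6 - 3*0 = 6 + 0 = 6)
C(T, x) = -6 + x (C(T, x) = x - 6 = -6 + x)
E(z) = -3/2 (E(z) = ((-6 + z) - z)/4 = (1/4)*(-6) = -3/2)
X(k, r) = 6 (X(k, r) = 3 + 3 = 6)
(-490 + X(v, E(V + 2)))**2 = (-490 + 6)**2 = (-484)**2 = 234256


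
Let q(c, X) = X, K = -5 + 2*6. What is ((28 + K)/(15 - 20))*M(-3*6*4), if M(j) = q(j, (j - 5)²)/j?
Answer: 41503/72 ≈ 576.43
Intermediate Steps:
K = 7 (K = -5 + 12 = 7)
M(j) = (-5 + j)²/j (M(j) = (j - 5)²/j = (-5 + j)²/j)
((28 + K)/(15 - 20))*M(-3*6*4) = ((28 + 7)/(15 - 20))*((-5 - 3*6*4)²/((-3*6*4))) = (35/(-5))*((-5 - 18*4)²/((-18*4))) = (35*(-⅕))*((-5 - 72)²/(-72)) = -(-7)*(-77)²/72 = -(-7)*5929/72 = -7*(-5929/72) = 41503/72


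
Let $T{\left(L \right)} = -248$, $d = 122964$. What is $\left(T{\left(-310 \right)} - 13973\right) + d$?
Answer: $108743$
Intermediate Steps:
$\left(T{\left(-310 \right)} - 13973\right) + d = \left(-248 - 13973\right) + 122964 = -14221 + 122964 = 108743$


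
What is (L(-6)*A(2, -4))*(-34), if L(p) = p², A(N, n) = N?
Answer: -2448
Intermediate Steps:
(L(-6)*A(2, -4))*(-34) = ((-6)²*2)*(-34) = (36*2)*(-34) = 72*(-34) = -2448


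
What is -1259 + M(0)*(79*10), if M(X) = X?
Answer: -1259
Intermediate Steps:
-1259 + M(0)*(79*10) = -1259 + 0*(79*10) = -1259 + 0*790 = -1259 + 0 = -1259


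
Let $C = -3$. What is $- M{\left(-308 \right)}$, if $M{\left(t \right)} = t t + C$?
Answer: $-94861$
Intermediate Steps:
$M{\left(t \right)} = -3 + t^{2}$ ($M{\left(t \right)} = t t - 3 = t^{2} - 3 = -3 + t^{2}$)
$- M{\left(-308 \right)} = - (-3 + \left(-308\right)^{2}) = - (-3 + 94864) = \left(-1\right) 94861 = -94861$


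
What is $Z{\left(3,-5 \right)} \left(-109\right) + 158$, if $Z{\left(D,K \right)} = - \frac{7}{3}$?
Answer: $\frac{1237}{3} \approx 412.33$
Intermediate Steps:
$Z{\left(D,K \right)} = - \frac{7}{3}$ ($Z{\left(D,K \right)} = \left(-7\right) \frac{1}{3} = - \frac{7}{3}$)
$Z{\left(3,-5 \right)} \left(-109\right) + 158 = \left(- \frac{7}{3}\right) \left(-109\right) + 158 = \frac{763}{3} + 158 = \frac{1237}{3}$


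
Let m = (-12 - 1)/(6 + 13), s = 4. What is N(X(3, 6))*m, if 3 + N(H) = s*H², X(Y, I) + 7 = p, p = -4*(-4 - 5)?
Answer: -43693/19 ≈ -2299.6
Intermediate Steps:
p = 36 (p = -4*(-9) = 36)
X(Y, I) = 29 (X(Y, I) = -7 + 36 = 29)
N(H) = -3 + 4*H²
m = -13/19 ≈ -0.68421
N(X(3, 6))*m = (-3 + 4*29²)*(-13/19) = (-3 + 4*841)*(-13/19) = (-3 + 3364)*(-13/19) = 3361*(-13/19) = -43693/19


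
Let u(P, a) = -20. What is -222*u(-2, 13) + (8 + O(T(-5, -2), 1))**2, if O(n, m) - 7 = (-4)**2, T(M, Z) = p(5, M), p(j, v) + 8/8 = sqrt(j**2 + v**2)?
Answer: 5401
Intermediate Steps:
p(j, v) = -1 + sqrt(j**2 + v**2)
T(M, Z) = -1 + sqrt(25 + M**2) (T(M, Z) = -1 + sqrt(5**2 + M**2) = -1 + sqrt(25 + M**2))
O(n, m) = 23 (O(n, m) = 7 + (-4)**2 = 7 + 16 = 23)
-222*u(-2, 13) + (8 + O(T(-5, -2), 1))**2 = -222*(-20) + (8 + 23)**2 = 4440 + 31**2 = 4440 + 961 = 5401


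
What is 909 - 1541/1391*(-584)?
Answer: 2164363/1391 ≈ 1556.0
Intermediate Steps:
909 - 1541/1391*(-584) = 909 + 899944/1391 = 2164363/1391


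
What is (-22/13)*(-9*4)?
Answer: 792/13 ≈ 60.923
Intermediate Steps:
(-22/13)*(-9*4) = ((1/13)*(-22))*(-36) = -22/13*(-36) = 792/13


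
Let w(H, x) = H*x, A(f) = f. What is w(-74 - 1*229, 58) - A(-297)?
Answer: -17277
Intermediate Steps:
w(-74 - 1*229, 58) - A(-297) = (-74 - 1*229)*58 - 1*(-297) = (-74 - 229)*58 + 297 = -303*58 + 297 = -17574 + 297 = -17277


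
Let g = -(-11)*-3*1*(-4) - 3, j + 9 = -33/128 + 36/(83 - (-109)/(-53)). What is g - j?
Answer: 12612651/91520 ≈ 137.81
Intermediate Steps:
j = -806571/91520 (j = -9 + (-33/128 + 36/(83 - (-109)/(-53))) = -9 + (-33*1/128 + 36/(83 - (-109)*(-1)/53)) = -9 + (-33/128 + 36/(83 - 1*109/53)) = -9 + (-33/128 + 36/(83 - 109/53)) = -9 + (-33/128 + 36/(4290/53)) = -9 + (-33/128 + 36*(53/4290)) = -9 + (-33/128 + 318/715) = -9 + 17109/91520 = -806571/91520 ≈ -8.8130)
g = 129 (g = -(-11)*(-3*(-4)) - 3 = -(-11)*12 - 3 = -11*(-12) - 3 = 132 - 3 = 129)
g - j = 129 - 1*(-806571/91520) = 129 + 806571/91520 = 12612651/91520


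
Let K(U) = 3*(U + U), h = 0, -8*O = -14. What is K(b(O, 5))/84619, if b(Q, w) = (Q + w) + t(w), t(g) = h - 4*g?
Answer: -159/169238 ≈ -0.00093951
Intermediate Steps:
O = 7/4 (O = -⅛*(-14) = 7/4 ≈ 1.7500)
t(g) = -4*g (t(g) = 0 - 4*g = -4*g)
b(Q, w) = Q - 3*w (b(Q, w) = (Q + w) - 4*w = Q - 3*w)
K(U) = 6*U (K(U) = 3*(2*U) = 6*U)
K(b(O, 5))/84619 = (6*(7/4 - 3*5))/84619 = (6*(7/4 - 15))*(1/84619) = (6*(-53/4))*(1/84619) = -159/2*1/84619 = -159/169238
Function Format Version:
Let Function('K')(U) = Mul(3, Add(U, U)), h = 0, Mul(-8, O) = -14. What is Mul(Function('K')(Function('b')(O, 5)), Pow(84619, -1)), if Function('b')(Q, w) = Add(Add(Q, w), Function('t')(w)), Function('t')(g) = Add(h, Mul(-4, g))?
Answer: Rational(-159, 169238) ≈ -0.00093951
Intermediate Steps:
O = Rational(7, 4) (O = Mul(Rational(-1, 8), -14) = Rational(7, 4) ≈ 1.7500)
Function('t')(g) = Mul(-4, g) (Function('t')(g) = Add(0, Mul(-4, g)) = Mul(-4, g))
Function('b')(Q, w) = Add(Q, Mul(-3, w)) (Function('b')(Q, w) = Add(Add(Q, w), Mul(-4, w)) = Add(Q, Mul(-3, w)))
Function('K')(U) = Mul(6, U) (Function('K')(U) = Mul(3, Mul(2, U)) = Mul(6, U))
Mul(Function('K')(Function('b')(O, 5)), Pow(84619, -1)) = Mul(Mul(6, Add(Rational(7, 4), Mul(-3, 5))), Pow(84619, -1)) = Mul(Mul(6, Add(Rational(7, 4), -15)), Rational(1, 84619)) = Mul(Mul(6, Rational(-53, 4)), Rational(1, 84619)) = Mul(Rational(-159, 2), Rational(1, 84619)) = Rational(-159, 169238)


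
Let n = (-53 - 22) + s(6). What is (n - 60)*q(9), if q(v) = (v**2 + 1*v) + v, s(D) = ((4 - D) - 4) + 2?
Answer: -13761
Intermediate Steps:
s(D) = 2 - D (s(D) = -D + 2 = 2 - D)
q(v) = v**2 + 2*v (q(v) = (v**2 + v) + v = (v + v**2) + v = v**2 + 2*v)
n = -79 (n = (-53 - 22) + (2 - 1*6) = -75 + (2 - 6) = -75 - 4 = -79)
(n - 60)*q(9) = (-79 - 60)*(9*(2 + 9)) = -1251*11 = -139*99 = -13761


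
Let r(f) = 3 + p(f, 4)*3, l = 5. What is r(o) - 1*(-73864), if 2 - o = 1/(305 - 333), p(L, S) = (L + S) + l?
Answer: 2069203/28 ≈ 73900.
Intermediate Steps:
p(L, S) = 5 + L + S (p(L, S) = (L + S) + 5 = 5 + L + S)
o = 57/28 (o = 2 - 1/(305 - 333) = 2 - 1/(-28) = 2 - 1*(-1/28) = 2 + 1/28 = 57/28 ≈ 2.0357)
r(f) = 30 + 3*f (r(f) = 3 + (5 + f + 4)*3 = 3 + (9 + f)*3 = 3 + (27 + 3*f) = 30 + 3*f)
r(o) - 1*(-73864) = (30 + 3*(57/28)) - 1*(-73864) = (30 + 171/28) + 73864 = 1011/28 + 73864 = 2069203/28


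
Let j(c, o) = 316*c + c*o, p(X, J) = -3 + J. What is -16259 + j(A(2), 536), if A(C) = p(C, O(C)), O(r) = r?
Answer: -17111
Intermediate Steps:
A(C) = -3 + C
-16259 + j(A(2), 536) = -16259 + (-3 + 2)*(316 + 536) = -16259 - 1*852 = -16259 - 852 = -17111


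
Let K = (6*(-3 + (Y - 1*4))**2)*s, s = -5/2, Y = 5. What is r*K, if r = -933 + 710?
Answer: 13380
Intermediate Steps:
s = -5/2 (s = -5*1/2 = -5/2 ≈ -2.5000)
r = -223
K = -60 (K = (6*(-3 + (5 - 1*4))**2)*(-5/2) = (6*(-3 + (5 - 4))**2)*(-5/2) = (6*(-3 + 1)**2)*(-5/2) = (6*(-2)**2)*(-5/2) = (6*4)*(-5/2) = 24*(-5/2) = -60)
r*K = -223*(-60) = 13380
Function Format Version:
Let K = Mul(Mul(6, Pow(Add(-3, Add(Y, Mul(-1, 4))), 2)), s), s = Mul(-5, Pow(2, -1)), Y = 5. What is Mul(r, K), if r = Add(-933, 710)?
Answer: 13380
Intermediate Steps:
s = Rational(-5, 2) (s = Mul(-5, Rational(1, 2)) = Rational(-5, 2) ≈ -2.5000)
r = -223
K = -60 (K = Mul(Mul(6, Pow(Add(-3, Add(5, Mul(-1, 4))), 2)), Rational(-5, 2)) = Mul(Mul(6, Pow(Add(-3, Add(5, -4)), 2)), Rational(-5, 2)) = Mul(Mul(6, Pow(Add(-3, 1), 2)), Rational(-5, 2)) = Mul(Mul(6, Pow(-2, 2)), Rational(-5, 2)) = Mul(Mul(6, 4), Rational(-5, 2)) = Mul(24, Rational(-5, 2)) = -60)
Mul(r, K) = Mul(-223, -60) = 13380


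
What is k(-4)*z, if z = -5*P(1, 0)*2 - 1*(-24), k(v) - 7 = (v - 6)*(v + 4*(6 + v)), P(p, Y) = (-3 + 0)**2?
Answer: 2178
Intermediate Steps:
P(p, Y) = 9 (P(p, Y) = (-3)**2 = 9)
k(v) = 7 + (-6 + v)*(24 + 5*v) (k(v) = 7 + (v - 6)*(v + 4*(6 + v)) = 7 + (-6 + v)*(v + (24 + 4*v)) = 7 + (-6 + v)*(24 + 5*v))
z = -66 (z = -5*9*2 - 1*(-24) = -45*2 + 24 = -90 + 24 = -66)
k(-4)*z = (-137 - 6*(-4) + 5*(-4)**2)*(-66) = (-137 + 24 + 5*16)*(-66) = (-137 + 24 + 80)*(-66) = -33*(-66) = 2178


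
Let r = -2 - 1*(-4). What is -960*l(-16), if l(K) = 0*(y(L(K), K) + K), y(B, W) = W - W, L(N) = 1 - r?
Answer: 0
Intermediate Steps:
r = 2 (r = -2 + 4 = 2)
L(N) = -1 (L(N) = 1 - 1*2 = 1 - 2 = -1)
y(B, W) = 0
l(K) = 0 (l(K) = 0*(0 + K) = 0*K = 0)
-960*l(-16) = -960*0 = 0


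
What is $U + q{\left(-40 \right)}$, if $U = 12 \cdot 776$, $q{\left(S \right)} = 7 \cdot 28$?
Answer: $9508$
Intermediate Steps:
$q{\left(S \right)} = 196$
$U = 9312$
$U + q{\left(-40 \right)} = 9312 + 196 = 9508$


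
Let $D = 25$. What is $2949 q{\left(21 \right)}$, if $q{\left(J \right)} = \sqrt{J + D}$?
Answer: $2949 \sqrt{46} \approx 20001.0$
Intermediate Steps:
$q{\left(J \right)} = \sqrt{25 + J}$ ($q{\left(J \right)} = \sqrt{J + 25} = \sqrt{25 + J}$)
$2949 q{\left(21 \right)} = 2949 \sqrt{25 + 21} = 2949 \sqrt{46}$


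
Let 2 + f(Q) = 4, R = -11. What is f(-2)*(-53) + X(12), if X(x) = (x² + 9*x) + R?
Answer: 135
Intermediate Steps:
f(Q) = 2 (f(Q) = -2 + 4 = 2)
X(x) = -11 + x² + 9*x (X(x) = (x² + 9*x) - 11 = -11 + x² + 9*x)
f(-2)*(-53) + X(12) = 2*(-53) + (-11 + 12² + 9*12) = -106 + (-11 + 144 + 108) = -106 + 241 = 135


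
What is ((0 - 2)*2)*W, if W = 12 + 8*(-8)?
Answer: 208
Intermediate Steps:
W = -52 (W = 12 - 64 = -52)
((0 - 2)*2)*W = ((0 - 2)*2)*(-52) = -2*2*(-52) = -4*(-52) = 208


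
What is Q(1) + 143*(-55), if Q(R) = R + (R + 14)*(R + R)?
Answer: -7834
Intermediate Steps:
Q(R) = R + 2*R*(14 + R) (Q(R) = R + (14 + R)*(2*R) = R + 2*R*(14 + R))
Q(1) + 143*(-55) = 1*(29 + 2*1) + 143*(-55) = 1*(29 + 2) - 7865 = 1*31 - 7865 = 31 - 7865 = -7834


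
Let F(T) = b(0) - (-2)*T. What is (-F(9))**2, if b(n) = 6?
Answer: 576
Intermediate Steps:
F(T) = 6 + 2*T (F(T) = 6 - (-2)*T = 6 + 2*T)
(-F(9))**2 = (-(6 + 2*9))**2 = (-(6 + 18))**2 = (-1*24)**2 = (-24)**2 = 576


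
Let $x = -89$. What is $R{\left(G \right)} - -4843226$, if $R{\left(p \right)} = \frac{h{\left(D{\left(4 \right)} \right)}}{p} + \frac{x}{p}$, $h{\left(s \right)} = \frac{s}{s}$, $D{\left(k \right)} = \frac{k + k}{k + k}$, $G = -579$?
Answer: $\frac{2804227942}{579} \approx 4.8432 \cdot 10^{6}$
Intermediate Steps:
$D{\left(k \right)} = 1$ ($D{\left(k \right)} = \frac{2 k}{2 k} = 2 k \frac{1}{2 k} = 1$)
$h{\left(s \right)} = 1$
$R{\left(p \right)} = - \frac{88}{p}$ ($R{\left(p \right)} = 1 \frac{1}{p} - \frac{89}{p} = \frac{1}{p} - \frac{89}{p} = - \frac{88}{p}$)
$R{\left(G \right)} - -4843226 = - \frac{88}{-579} - -4843226 = \left(-88\right) \left(- \frac{1}{579}\right) + 4843226 = \frac{88}{579} + 4843226 = \frac{2804227942}{579}$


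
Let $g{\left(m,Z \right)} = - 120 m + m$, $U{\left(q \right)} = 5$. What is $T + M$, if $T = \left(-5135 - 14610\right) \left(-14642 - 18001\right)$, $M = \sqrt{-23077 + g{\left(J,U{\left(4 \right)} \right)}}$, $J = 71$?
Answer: $644536035 + i \sqrt{31526} \approx 6.4454 \cdot 10^{8} + 177.56 i$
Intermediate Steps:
$g{\left(m,Z \right)} = - 119 m$
$M = i \sqrt{31526}$ ($M = \sqrt{-23077 - 8449} = \sqrt{-31526} = i \sqrt{31526} \approx 177.56 i$)
$T = 644536035$ ($T = \left(-19745\right) \left(-32643\right) = 644536035$)
$T + M = 644536035 + i \sqrt{31526}$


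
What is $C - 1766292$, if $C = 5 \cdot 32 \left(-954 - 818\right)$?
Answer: $-2049812$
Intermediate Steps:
$C = -283520$ ($C = 160 \left(-1772\right) = -283520$)
$C - 1766292 = -283520 - 1766292 = -2049812$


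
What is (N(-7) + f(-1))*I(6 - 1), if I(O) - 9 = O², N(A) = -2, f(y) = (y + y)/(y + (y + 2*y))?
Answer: -51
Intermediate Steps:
f(y) = ½ (f(y) = (2*y)/(y + 3*y) = (2*y)/((4*y)) = (2*y)*(1/(4*y)) = ½)
I(O) = 9 + O²
(N(-7) + f(-1))*I(6 - 1) = (-2 + ½)*(9 + (6 - 1)²) = -3*(9 + 5²)/2 = -3*(9 + 25)/2 = -3/2*34 = -51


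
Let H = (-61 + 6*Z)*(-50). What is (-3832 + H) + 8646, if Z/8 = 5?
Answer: -4136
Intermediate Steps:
Z = 40 (Z = 8*5 = 40)
H = -8950 (H = (-61 + 6*40)*(-50) = (-61 + 240)*(-50) = 179*(-50) = -8950)
(-3832 + H) + 8646 = (-3832 - 8950) + 8646 = -12782 + 8646 = -4136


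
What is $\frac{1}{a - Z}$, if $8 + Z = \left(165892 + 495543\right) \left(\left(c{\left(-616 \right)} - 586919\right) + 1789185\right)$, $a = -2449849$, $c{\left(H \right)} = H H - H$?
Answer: $- \frac{1}{1046616184871} \approx -9.5546 \cdot 10^{-13}$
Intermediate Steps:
$c{\left(H \right)} = H^{2} - H$
$Z = 1046613735022$ ($Z = -8 + \left(165892 + 495543\right) \left(\left(- 616 \left(-1 - 616\right) - 586919\right) + 1789185\right) = -8 + 661435 \left(\left(\left(-616\right) \left(-617\right) - 586919\right) + 1789185\right) = -8 + 661435 \left(\left(380072 - 586919\right) + 1789185\right) = -8 + 661435 \left(-206847 + 1789185\right) = -8 + 661435 \cdot 1582338 = -8 + 1046613735030 = 1046613735022$)
$\frac{1}{a - Z} = \frac{1}{-2449849 - 1046613735022} = \frac{1}{-1046616184871} = - \frac{1}{1046616184871}$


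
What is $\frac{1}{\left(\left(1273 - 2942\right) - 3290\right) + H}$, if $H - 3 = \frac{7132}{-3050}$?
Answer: $- \frac{1525}{7561466} \approx -0.00020168$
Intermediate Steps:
$H = \frac{1009}{1525}$ ($H = 3 + \frac{7132}{-3050} = 3 + 7132 \left(- \frac{1}{3050}\right) = 3 - \frac{3566}{1525} = \frac{1009}{1525} \approx 0.66164$)
$\frac{1}{\left(\left(1273 - 2942\right) - 3290\right) + H} = \frac{1}{\left(\left(1273 - 2942\right) - 3290\right) + \frac{1009}{1525}} = \frac{1}{\left(-1669 - 3290\right) + \frac{1009}{1525}} = \frac{1}{-4959 + \frac{1009}{1525}} = \frac{1}{- \frac{7561466}{1525}} = - \frac{1525}{7561466}$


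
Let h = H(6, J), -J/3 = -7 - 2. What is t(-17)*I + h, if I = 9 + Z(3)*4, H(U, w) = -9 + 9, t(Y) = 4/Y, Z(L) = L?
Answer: -84/17 ≈ -4.9412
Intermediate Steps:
J = 27 (J = -3*(-7 - 2) = -3*(-9) = 27)
H(U, w) = 0
h = 0
I = 21 (I = 9 + 3*4 = 9 + 12 = 21)
t(-17)*I + h = (4/(-17))*21 + 0 = (4*(-1/17))*21 + 0 = -4/17*21 + 0 = -84/17 + 0 = -84/17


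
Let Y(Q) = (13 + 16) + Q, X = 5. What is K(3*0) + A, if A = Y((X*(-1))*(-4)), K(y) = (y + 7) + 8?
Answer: 64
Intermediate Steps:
K(y) = 15 + y (K(y) = (7 + y) + 8 = 15 + y)
Y(Q) = 29 + Q
A = 49 (A = 29 + (5*(-1))*(-4) = 29 - 5*(-4) = 29 + 20 = 49)
K(3*0) + A = (15 + 3*0) + 49 = (15 + 0) + 49 = 15 + 49 = 64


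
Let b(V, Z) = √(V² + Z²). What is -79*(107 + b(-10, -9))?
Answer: -8453 - 79*√181 ≈ -9515.8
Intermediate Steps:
-79*(107 + b(-10, -9)) = -79*(107 + √((-10)² + (-9)²)) = -79*(107 + √(100 + 81)) = -79*(107 + √181) = -8453 - 79*√181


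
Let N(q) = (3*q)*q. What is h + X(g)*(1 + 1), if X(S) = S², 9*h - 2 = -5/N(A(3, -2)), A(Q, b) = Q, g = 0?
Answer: 49/243 ≈ 0.20165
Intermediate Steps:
N(q) = 3*q²
h = 49/243 (h = 2/9 + (-5/(3*3²))/9 = 2/9 + (-5/(3*9))/9 = 2/9 + (-5/27)/9 = 2/9 + (-5*1/27)/9 = 2/9 + (⅑)*(-5/27) = 2/9 - 5/243 = 49/243 ≈ 0.20165)
h + X(g)*(1 + 1) = 49/243 + 0²*(1 + 1) = 49/243 + 0*2 = 49/243 + 0 = 49/243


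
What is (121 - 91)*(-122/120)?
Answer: -61/2 ≈ -30.500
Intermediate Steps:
(121 - 91)*(-122/120) = 30*(-122*1/120) = 30*(-61/60) = -61/2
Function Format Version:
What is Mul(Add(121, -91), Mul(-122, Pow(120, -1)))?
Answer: Rational(-61, 2) ≈ -30.500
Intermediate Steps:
Mul(Add(121, -91), Mul(-122, Pow(120, -1))) = Mul(30, Mul(-122, Rational(1, 120))) = Mul(30, Rational(-61, 60)) = Rational(-61, 2)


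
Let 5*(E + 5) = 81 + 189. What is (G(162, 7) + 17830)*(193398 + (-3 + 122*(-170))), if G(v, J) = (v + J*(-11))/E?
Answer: 21551167075/7 ≈ 3.0787e+9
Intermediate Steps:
E = 49 (E = -5 + (81 + 189)/5 = -5 + (⅕)*270 = -5 + 54 = 49)
G(v, J) = -11*J/49 + v/49 (G(v, J) = (v + J*(-11))/49 = (v - 11*J)*(1/49) = -11*J/49 + v/49)
(G(162, 7) + 17830)*(193398 + (-3 + 122*(-170))) = ((-11/49*7 + (1/49)*162) + 17830)*(193398 + (-3 + 122*(-170))) = ((-11/7 + 162/49) + 17830)*(193398 + (-3 - 20740)) = (85/49 + 17830)*(193398 - 20743) = (873755/49)*172655 = 21551167075/7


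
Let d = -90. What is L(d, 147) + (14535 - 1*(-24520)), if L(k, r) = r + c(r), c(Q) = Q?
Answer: 39349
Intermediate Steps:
L(k, r) = 2*r (L(k, r) = r + r = 2*r)
L(d, 147) + (14535 - 1*(-24520)) = 2*147 + (14535 - 1*(-24520)) = 294 + (14535 + 24520) = 294 + 39055 = 39349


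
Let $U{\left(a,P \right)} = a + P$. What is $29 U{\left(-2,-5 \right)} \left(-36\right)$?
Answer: $7308$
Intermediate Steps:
$U{\left(a,P \right)} = P + a$
$29 U{\left(-2,-5 \right)} \left(-36\right) = 29 \left(-5 - 2\right) \left(-36\right) = 29 \left(-7\right) \left(-36\right) = \left(-203\right) \left(-36\right) = 7308$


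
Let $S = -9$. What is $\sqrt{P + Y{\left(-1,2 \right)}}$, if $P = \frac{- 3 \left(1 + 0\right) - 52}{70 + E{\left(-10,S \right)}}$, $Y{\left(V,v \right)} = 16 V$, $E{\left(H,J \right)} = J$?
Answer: $\frac{i \sqrt{62891}}{61} \approx 4.1112 i$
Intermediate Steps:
$P = - \frac{55}{61}$ ($P = \frac{- 3 \left(1 + 0\right) - 52}{70 - 9} = \frac{\left(-3\right) 1 - 52}{61} = \left(-3 - 52\right) \frac{1}{61} = \left(-55\right) \frac{1}{61} = - \frac{55}{61} \approx -0.90164$)
$\sqrt{P + Y{\left(-1,2 \right)}} = \sqrt{- \frac{55}{61} + 16 \left(-1\right)} = \sqrt{- \frac{55}{61} - 16} = \sqrt{- \frac{1031}{61}} = \frac{i \sqrt{62891}}{61}$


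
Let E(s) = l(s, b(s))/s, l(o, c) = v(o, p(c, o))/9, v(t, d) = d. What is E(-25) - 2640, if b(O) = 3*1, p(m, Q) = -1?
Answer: -593999/225 ≈ -2640.0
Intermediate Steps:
b(O) = 3
l(o, c) = -⅑ (l(o, c) = -1/9 = -1*⅑ = -⅑)
E(s) = -1/(9*s)
E(-25) - 2640 = -⅑/(-25) - 2640 = -⅑*(-1/25) - 2640 = 1/225 - 2640 = -593999/225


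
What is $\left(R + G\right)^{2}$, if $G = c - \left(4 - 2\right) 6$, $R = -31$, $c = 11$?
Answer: $1024$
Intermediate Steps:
$G = -1$ ($G = 11 - \left(4 - 2\right) 6 = 11 - 2 \cdot 6 = 11 - 12 = -1$)
$\left(R + G\right)^{2} = \left(-31 - 1\right)^{2} = \left(-32\right)^{2} = 1024$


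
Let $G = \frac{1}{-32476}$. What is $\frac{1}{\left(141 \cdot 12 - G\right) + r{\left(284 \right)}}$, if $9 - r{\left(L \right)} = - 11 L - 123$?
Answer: $\frac{32476}{160691249} \approx 0.0002021$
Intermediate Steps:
$G = - \frac{1}{32476} \approx -3.0792 \cdot 10^{-5}$
$r{\left(L \right)} = 132 + 11 L$ ($r{\left(L \right)} = 9 - \left(- 11 L - 123\right) = 9 - \left(-123 - 11 L\right) = 9 + \left(123 + 11 L\right) = 132 + 11 L$)
$\frac{1}{\left(141 \cdot 12 - G\right) + r{\left(284 \right)}} = \frac{1}{\left(141 \cdot 12 - - \frac{1}{32476}\right) + \left(132 + 11 \cdot 284\right)} = \frac{1}{\left(1692 + \frac{1}{32476}\right) + \left(132 + 3124\right)} = \frac{1}{\frac{54949393}{32476} + 3256} = \frac{1}{\frac{160691249}{32476}} = \frac{32476}{160691249}$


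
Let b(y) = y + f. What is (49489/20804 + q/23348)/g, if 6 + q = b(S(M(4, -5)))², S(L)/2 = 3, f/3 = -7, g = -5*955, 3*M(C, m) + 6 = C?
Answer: -72501578/144960581675 ≈ -0.00050015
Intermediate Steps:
M(C, m) = -2 + C/3
g = -4775
f = -21 (f = 3*(-7) = -21)
S(L) = 6 (S(L) = 2*3 = 6)
b(y) = -21 + y (b(y) = y - 21 = -21 + y)
q = 219 (q = -6 + (-21 + 6)² = -6 + (-15)² = -6 + 225 = 219)
(49489/20804 + q/23348)/g = (49489/20804 + 219/23348)/(-4775) = (49489*(1/20804) + 219*(1/23348))*(-1/4775) = (49489/20804 + 219/23348)*(-1/4775) = (72501578/30358237)*(-1/4775) = -72501578/144960581675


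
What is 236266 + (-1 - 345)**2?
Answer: 355982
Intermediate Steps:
236266 + (-1 - 345)**2 = 236266 + (-346)**2 = 236266 + 119716 = 355982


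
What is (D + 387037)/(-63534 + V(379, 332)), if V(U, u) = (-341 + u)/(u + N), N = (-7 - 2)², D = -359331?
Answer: -11442578/26239551 ≈ -0.43608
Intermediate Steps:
N = 81 (N = (-9)² = 81)
V(U, u) = (-341 + u)/(81 + u) (V(U, u) = (-341 + u)/(u + 81) = (-341 + u)/(81 + u))
(D + 387037)/(-63534 + V(379, 332)) = (-359331 + 387037)/(-63534 + (-341 + 332)/(81 + 332)) = 27706/(-63534 - 9/413) = 27706/(-26239551/413) = 27706*(-413/26239551) = -11442578/26239551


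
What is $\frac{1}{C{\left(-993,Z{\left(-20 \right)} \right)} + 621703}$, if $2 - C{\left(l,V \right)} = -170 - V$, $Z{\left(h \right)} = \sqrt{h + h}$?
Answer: $\frac{124375}{77345703133} - \frac{2 i \sqrt{10}}{386728515665} \approx 1.608 \cdot 10^{-6} - 1.6354 \cdot 10^{-11} i$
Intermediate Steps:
$Z{\left(h \right)} = \sqrt{2} \sqrt{h}$ ($Z{\left(h \right)} = \sqrt{2 h} = \sqrt{2} \sqrt{h}$)
$C{\left(l,V \right)} = 172 + V$ ($C{\left(l,V \right)} = 2 - \left(-170 - V\right) = 2 + \left(170 + V\right) = 172 + V$)
$\frac{1}{C{\left(-993,Z{\left(-20 \right)} \right)} + 621703} = \frac{1}{\left(172 + \sqrt{2} \sqrt{-20}\right) + 621703} = \frac{1}{\left(172 + \sqrt{2} \cdot 2 i \sqrt{5}\right) + 621703} = \frac{1}{\left(172 + 2 i \sqrt{10}\right) + 621703} = \frac{1}{621875 + 2 i \sqrt{10}}$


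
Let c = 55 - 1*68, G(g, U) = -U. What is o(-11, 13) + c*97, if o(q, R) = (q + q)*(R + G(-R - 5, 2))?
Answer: -1503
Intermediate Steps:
c = -13 (c = 55 - 68 = -13)
o(q, R) = 2*q*(-2 + R) (o(q, R) = (q + q)*(R - 1*2) = (2*q)*(R - 2) = (2*q)*(-2 + R) = 2*q*(-2 + R))
o(-11, 13) + c*97 = 2*(-11)*(-2 + 13) - 13*97 = 2*(-11)*11 - 1261 = -242 - 1261 = -1503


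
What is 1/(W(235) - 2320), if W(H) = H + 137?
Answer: -1/1948 ≈ -0.00051335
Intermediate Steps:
W(H) = 137 + H
1/(W(235) - 2320) = 1/((137 + 235) - 2320) = 1/(372 - 2320) = 1/(-1948) = -1/1948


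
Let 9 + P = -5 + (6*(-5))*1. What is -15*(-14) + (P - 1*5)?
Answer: 161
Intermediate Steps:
P = -44 (P = -9 + (-5 + (6*(-5))*1) = -9 + (-5 - 30*1) = -9 + (-5 - 30) = -9 - 35 = -44)
-15*(-14) + (P - 1*5) = -15*(-14) + (-44 - 1*5) = 210 + (-44 - 5) = 210 - 49 = 161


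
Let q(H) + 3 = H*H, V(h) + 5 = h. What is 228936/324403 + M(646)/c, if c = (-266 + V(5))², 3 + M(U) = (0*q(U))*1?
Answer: 16197622407/22953458668 ≈ 0.70567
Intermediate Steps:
V(h) = -5 + h
q(H) = -3 + H² (q(H) = -3 + H*H = -3 + H²)
M(U) = -3 (M(U) = -3 + (0*(-3 + U²))*1 = -3 + 0*1 = -3 + 0 = -3)
c = 70756 (c = (-266 + (-5 + 5))² = (-266 + 0)² = (-266)² = 70756)
228936/324403 + M(646)/c = 228936/324403 - 3/70756 = 16197622407/22953458668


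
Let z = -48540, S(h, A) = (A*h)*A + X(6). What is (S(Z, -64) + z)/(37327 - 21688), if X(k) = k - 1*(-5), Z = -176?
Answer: -256475/5213 ≈ -49.199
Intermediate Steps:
X(k) = 5 + k (X(k) = k + 5 = 5 + k)
S(h, A) = 11 + h*A² (S(h, A) = (A*h)*A + (5 + 6) = h*A² + 11 = 11 + h*A²)
(S(Z, -64) + z)/(37327 - 21688) = ((11 - 176*(-64)²) - 48540)/(37327 - 21688) = ((11 - 176*4096) - 48540)/15639 = ((11 - 720896) - 48540)*(1/15639) = (-720885 - 48540)*(1/15639) = -769425*1/15639 = -256475/5213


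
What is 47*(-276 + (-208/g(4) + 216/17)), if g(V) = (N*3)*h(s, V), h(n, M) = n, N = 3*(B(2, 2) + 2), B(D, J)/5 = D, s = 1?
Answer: -5721592/459 ≈ -12465.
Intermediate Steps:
B(D, J) = 5*D
N = 36 (N = 3*(5*2 + 2) = 3*(10 + 2) = 3*12 = 36)
g(V) = 108 (g(V) = (36*3)*1 = 108*1 = 108)
47*(-276 + (-208/g(4) + 216/17)) = 47*(-276 + (-208/108 + 216/17)) = 47*(-276 + (-208*1/108 + 216*(1/17))) = 47*(-276 + (-52/27 + 216/17)) = 47*(-276 + 4948/459) = 47*(-121736/459) = -5721592/459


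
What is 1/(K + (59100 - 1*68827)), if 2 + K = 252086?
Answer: 1/242357 ≈ 4.1261e-6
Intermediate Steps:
K = 252084 (K = -2 + 252086 = 252084)
1/(K + (59100 - 1*68827)) = 1/(252084 + (59100 - 1*68827)) = 1/(252084 + (59100 - 68827)) = 1/(252084 - 9727) = 1/242357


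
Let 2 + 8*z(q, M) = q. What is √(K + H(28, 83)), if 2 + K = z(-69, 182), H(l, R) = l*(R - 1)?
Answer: √36562/4 ≈ 47.803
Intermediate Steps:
z(q, M) = -¼ + q/8
H(l, R) = l*(-1 + R)
K = -87/8 (K = -2 + (-¼ + (⅛)*(-69)) = -2 + (-¼ - 69/8) = -2 - 71/8 = -87/8 ≈ -10.875)
√(K + H(28, 83)) = √(-87/8 + 28*(-1 + 83)) = √(-87/8 + 28*82) = √(-87/8 + 2296) = √(18281/8) = √36562/4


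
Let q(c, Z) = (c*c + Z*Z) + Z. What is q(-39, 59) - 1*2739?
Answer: 2322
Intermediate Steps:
q(c, Z) = Z + Z**2 + c**2 (q(c, Z) = (c**2 + Z**2) + Z = (Z**2 + c**2) + Z = Z + Z**2 + c**2)
q(-39, 59) - 1*2739 = (59 + 59**2 + (-39)**2) - 1*2739 = (59 + 3481 + 1521) - 2739 = 5061 - 2739 = 2322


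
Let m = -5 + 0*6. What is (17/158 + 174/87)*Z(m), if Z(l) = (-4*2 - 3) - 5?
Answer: -2664/79 ≈ -33.721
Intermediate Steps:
m = -5 (m = -5 + 0 = -5)
Z(l) = -16 (Z(l) = (-8 - 3) - 5 = -11 - 5 = -16)
(17/158 + 174/87)*Z(m) = (17/158 + 174/87)*(-16) = (17*(1/158) + 174*(1/87))*(-16) = (17/158 + 2)*(-16) = (333/158)*(-16) = -2664/79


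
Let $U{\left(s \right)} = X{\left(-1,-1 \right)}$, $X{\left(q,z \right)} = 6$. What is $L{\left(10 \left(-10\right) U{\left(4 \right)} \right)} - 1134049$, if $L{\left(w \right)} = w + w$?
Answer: $-1135249$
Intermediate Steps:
$U{\left(s \right)} = 6$
$L{\left(w \right)} = 2 w$
$L{\left(10 \left(-10\right) U{\left(4 \right)} \right)} - 1134049 = 2 \cdot 10 \left(-10\right) 6 - 1134049 = 2 \left(\left(-100\right) 6\right) - 1134049 = 2 \left(-600\right) - 1134049 = -1200 - 1134049 = -1135249$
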